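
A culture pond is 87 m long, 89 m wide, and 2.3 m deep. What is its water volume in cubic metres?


Base area = L * W = 87 * 89 = 7743 m^2
Volume = area * depth = 7743 * 2.3 = 17808.9 m^3

17808.9 m^3


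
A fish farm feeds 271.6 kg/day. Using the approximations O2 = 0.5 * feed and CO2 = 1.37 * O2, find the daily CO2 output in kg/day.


O2 = 271.6 * 0.5 = 135.8
CO2 = 135.8 * 1.37 = 186.046

186.046 kg/day


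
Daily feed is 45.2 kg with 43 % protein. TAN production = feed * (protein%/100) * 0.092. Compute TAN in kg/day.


Protein in feed = 45.2 * 43/100 = 19.436 kg/day
TAN = protein * 0.092 = 19.436 * 0.092 = 1.788112 kg/day

1.788112 kg/day


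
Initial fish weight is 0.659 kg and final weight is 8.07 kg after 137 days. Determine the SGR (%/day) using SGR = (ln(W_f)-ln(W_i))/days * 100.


ln(W_f) = ln(8.07) = 2.0881535
ln(W_i) = ln(0.659) = -0.41703174
ln(W_f) - ln(W_i) = 2.0881535 - -0.41703174 = 2.5051852
SGR = 2.5051852 / 137 * 100 = 1.8286 %/day

1.8286 %/day


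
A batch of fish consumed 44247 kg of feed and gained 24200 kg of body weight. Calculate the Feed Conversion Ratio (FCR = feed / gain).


FCR = feed consumed / weight gained
FCR = 44247 kg / 24200 kg = 1.82839

1.82839


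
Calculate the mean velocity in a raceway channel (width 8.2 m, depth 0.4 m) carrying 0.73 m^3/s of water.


Cross-sectional area = W * d = 8.2 * 0.4 = 3.28 m^2
Velocity = Q / A = 0.73 / 3.28 = 0.222561 m/s

0.222561 m/s


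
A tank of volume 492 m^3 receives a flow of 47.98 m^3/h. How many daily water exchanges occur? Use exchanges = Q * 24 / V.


Daily flow volume = 47.98 m^3/h * 24 h = 1151.52 m^3/day
Exchanges = daily flow / tank volume = 1151.52 / 492 = 2.34049 exchanges/day

2.34049 exchanges/day


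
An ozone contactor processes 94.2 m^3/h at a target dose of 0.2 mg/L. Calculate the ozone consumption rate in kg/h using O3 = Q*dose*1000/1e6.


O3 demand (mg/h) = Q * dose * 1000 = 94.2 * 0.2 * 1000 = 18840 mg/h
Convert mg to kg: 18840 / 1e6 = 0.01884 kg/h

0.01884 kg/h


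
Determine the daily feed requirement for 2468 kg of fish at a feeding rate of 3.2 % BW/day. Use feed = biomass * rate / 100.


Feeding rate fraction = 3.2% / 100 = 0.032
Daily feed = 2468 kg * 0.032 = 78.976 kg/day

78.976 kg/day


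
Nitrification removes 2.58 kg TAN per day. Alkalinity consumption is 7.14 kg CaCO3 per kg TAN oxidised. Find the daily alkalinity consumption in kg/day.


Alkalinity factor: 7.14 kg CaCO3 consumed per kg TAN nitrified
alk = 2.58 kg TAN * 7.14 = 18.4212 kg CaCO3/day

18.4212 kg CaCO3/day


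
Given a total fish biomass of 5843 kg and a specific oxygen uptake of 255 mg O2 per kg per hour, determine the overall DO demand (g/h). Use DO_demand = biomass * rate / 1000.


Total O2 consumption (mg/h) = 5843 kg * 255 mg/(kg*h) = 1489965 mg/h
Convert to g/h: 1489965 / 1000 = 1489.965 g/h

1489.965 g/h


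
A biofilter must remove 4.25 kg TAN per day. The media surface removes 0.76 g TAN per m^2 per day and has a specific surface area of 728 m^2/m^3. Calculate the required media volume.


A = 4.25*1000 / 0.76 = 5592.1053 m^2
V = 5592.1053 / 728 = 7.68146

7.68146 m^3


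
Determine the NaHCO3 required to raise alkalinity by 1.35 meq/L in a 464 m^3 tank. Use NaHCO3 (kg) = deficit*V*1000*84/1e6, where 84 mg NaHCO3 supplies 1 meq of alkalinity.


Tank volume in L = 464 m^3 * 1000 = 464000 L
Total meq required = 1.35 meq/L * 464000 L = 626400 meq
NaHCO3 mass = 626400 meq * 84 mg/meq / 1e6 = 52.6176 kg

52.6176 kg


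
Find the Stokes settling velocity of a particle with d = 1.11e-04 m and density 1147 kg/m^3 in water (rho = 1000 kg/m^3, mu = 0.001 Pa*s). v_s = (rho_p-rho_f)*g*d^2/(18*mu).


Density difference: rho_p - rho_f = 1147 - 1000 = 147 kg/m^3
d^2 = (1.11e-04)^2 = 1.2321e-08 m^2
Numerator = (rho_p - rho_f) * g * d^2 = 147 * 9.81 * 1.2321e-08 = 1.7767744e-05
Denominator = 18 * mu = 18 * 0.001 = 0.018
v_s = 1.7767744e-05 / 0.018 = 9.87097e-04 m/s
Check: Re = rho_f * v_s * d / mu = 1000 * 9.87097e-04 * 1.11e-04 / 0.001 = 0.11 < 1, so Stokes' law applies.

9.87097e-04 m/s


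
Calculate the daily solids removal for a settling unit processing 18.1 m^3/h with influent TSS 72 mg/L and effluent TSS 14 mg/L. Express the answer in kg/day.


Concentration drop: TSS_in - TSS_out = 72 - 14 = 58 mg/L
Hourly solids removed = Q * dTSS = 18.1 m^3/h * 58 mg/L = 1049.8 g/h  (m^3/h * mg/L = g/h)
Daily solids removed = 1049.8 * 24 = 25195.2 g/day
Convert g to kg: 25195.2 / 1000 = 25.1952 kg/day

25.1952 kg/day


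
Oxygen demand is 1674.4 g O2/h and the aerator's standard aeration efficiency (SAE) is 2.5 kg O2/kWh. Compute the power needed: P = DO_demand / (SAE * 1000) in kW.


SAE in g O2/kWh = 2.5 * 1000 = 2500 g/kWh
P = DO_demand / SAE_g = 1674.4 / 2500 = 0.66976 kW

0.66976 kW


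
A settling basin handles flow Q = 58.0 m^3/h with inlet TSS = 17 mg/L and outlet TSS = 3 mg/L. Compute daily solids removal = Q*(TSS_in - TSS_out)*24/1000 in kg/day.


Concentration drop: TSS_in - TSS_out = 17 - 3 = 14 mg/L
Hourly solids removed = Q * dTSS = 58.0 m^3/h * 14 mg/L = 812 g/h  (m^3/h * mg/L = g/h)
Daily solids removed = 812 * 24 = 19488 g/day
Convert g to kg: 19488 / 1000 = 19.488 kg/day

19.488 kg/day


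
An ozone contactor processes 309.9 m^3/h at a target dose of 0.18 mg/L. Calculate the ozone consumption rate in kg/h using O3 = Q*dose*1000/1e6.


O3 demand (mg/h) = Q * dose * 1000 = 309.9 * 0.18 * 1000 = 55782 mg/h
Convert mg to kg: 55782 / 1e6 = 0.055782 kg/h

0.055782 kg/h


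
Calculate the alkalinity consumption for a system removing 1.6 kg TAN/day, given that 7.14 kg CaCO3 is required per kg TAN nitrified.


Alkalinity factor: 7.14 kg CaCO3 consumed per kg TAN nitrified
alk = 1.6 kg TAN * 7.14 = 11.424 kg CaCO3/day

11.424 kg CaCO3/day


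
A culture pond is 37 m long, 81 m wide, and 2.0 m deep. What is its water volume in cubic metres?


Base area = L * W = 37 * 81 = 2997 m^2
Volume = area * depth = 2997 * 2.0 = 5994 m^3

5994 m^3


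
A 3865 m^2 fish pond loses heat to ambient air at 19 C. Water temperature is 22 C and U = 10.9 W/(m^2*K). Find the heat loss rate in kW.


Temperature difference dT = 22 - 19 = 3 K
Heat loss (W) = U * A * dT = 10.9 * 3865 * 3 = 126385.5 W
Convert to kW: 126385.5 / 1000 = 126.3855 kW

126.3855 kW


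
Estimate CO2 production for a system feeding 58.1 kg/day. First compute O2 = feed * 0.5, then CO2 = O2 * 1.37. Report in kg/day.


O2 = 58.1 * 0.5 = 29.05
CO2 = 29.05 * 1.37 = 39.7985

39.7985 kg/day


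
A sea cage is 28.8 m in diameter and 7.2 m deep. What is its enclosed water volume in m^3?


r = d/2 = 28.8/2 = 14.4 m
Base area = pi*r^2 = pi*14.4^2 = 651.44065 m^2
Volume = 651.44065 * 7.2 = 4690.37 m^3

4690.37 m^3


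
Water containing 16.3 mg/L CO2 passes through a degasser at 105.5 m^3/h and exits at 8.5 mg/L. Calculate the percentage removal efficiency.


CO2_out / CO2_in = 8.5 / 16.3 = 0.52147239
Fraction remaining = 0.52147239
efficiency = (1 - 0.52147239) * 100 = 47.8528 %

47.8528 %


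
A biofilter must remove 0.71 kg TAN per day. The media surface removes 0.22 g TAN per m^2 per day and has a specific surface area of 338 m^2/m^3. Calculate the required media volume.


A = 0.71*1000 / 0.22 = 3227.2727 m^2
V = 3227.2727 / 338 = 9.54814

9.54814 m^3


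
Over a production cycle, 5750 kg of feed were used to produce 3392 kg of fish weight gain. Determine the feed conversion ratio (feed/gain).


FCR = feed consumed / weight gained
FCR = 5750 kg / 3392 kg = 1.69517

1.69517


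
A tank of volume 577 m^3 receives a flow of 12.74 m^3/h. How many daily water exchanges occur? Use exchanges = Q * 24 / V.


Daily flow volume = 12.74 m^3/h * 24 h = 305.76 m^3/day
Exchanges = daily flow / tank volume = 305.76 / 577 = 0.529913 exchanges/day

0.529913 exchanges/day


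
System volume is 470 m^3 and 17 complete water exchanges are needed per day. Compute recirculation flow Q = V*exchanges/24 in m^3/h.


Daily recirculation volume = 470 m^3 * 17 = 7990 m^3/day
Flow rate Q = daily volume / 24 h = 7990 / 24 = 332.917 m^3/h

332.917 m^3/h


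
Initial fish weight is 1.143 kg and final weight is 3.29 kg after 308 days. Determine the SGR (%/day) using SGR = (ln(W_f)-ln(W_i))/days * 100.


ln(W_f) = ln(3.29) = 1.1908876
ln(W_i) = ln(1.143) = 0.13365638
ln(W_f) - ln(W_i) = 1.1908876 - 0.13365638 = 1.0572312
SGR = 1.0572312 / 308 * 100 = 0.343257 %/day

0.343257 %/day


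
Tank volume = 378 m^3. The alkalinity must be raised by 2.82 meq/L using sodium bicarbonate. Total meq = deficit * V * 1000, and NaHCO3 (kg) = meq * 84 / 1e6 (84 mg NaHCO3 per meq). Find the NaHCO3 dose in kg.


Tank volume in L = 378 m^3 * 1000 = 378000 L
Total meq required = 2.82 meq/L * 378000 L = 1065960 meq
NaHCO3 mass = 1065960 meq * 84 mg/meq / 1e6 = 89.5406 kg

89.5406 kg


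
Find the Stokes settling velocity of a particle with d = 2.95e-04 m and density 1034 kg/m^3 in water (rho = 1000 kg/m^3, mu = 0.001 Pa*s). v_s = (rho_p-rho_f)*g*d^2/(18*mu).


Density difference: rho_p - rho_f = 1034 - 1000 = 34 kg/m^3
d^2 = (2.95e-04)^2 = 8.7025e-08 m^2
Numerator = (rho_p - rho_f) * g * d^2 = 34 * 9.81 * 8.7025e-08 = 2.9026319e-05
Denominator = 18 * mu = 18 * 0.001 = 0.018
v_s = 2.9026319e-05 / 0.018 = 0.00161257 m/s
Check: Re = rho_f * v_s * d / mu = 1000 * 0.00161257 * 2.95e-04 / 0.001 = 0.476 < 1, so Stokes' law applies.

0.00161257 m/s


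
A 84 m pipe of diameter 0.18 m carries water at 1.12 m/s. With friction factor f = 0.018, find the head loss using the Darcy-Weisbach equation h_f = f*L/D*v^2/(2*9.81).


v^2 = 1.12^2 = 1.2544 m^2/s^2
L/D = 84/0.18 = 466.66667
h_f = f*(L/D)*v^2/(2g) = 0.018 * 466.66667 * 1.2544 / 19.62 = 0.537052 m

0.537052 m


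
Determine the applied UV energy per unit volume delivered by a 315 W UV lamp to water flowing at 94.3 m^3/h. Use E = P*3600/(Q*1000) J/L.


Energy delivered per hour = 315 W * 3600 s = 1134000 J/h
Volume treated per hour = 94.3 m^3/h * 1000 = 94300 L/h
dose = 1134000 / 94300 = 12.0255 J/L

12.0255 J/L


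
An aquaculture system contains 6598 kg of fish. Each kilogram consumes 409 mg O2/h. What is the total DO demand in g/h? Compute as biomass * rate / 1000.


Total O2 consumption (mg/h) = 6598 kg * 409 mg/(kg*h) = 2698582 mg/h
Convert to g/h: 2698582 / 1000 = 2698.582 g/h

2698.582 g/h


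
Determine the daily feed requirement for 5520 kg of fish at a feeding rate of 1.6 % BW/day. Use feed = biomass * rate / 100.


Feeding rate fraction = 1.6% / 100 = 0.016
Daily feed = 5520 kg * 0.016 = 88.32 kg/day

88.32 kg/day


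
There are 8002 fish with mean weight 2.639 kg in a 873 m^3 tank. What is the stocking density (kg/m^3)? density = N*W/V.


Total biomass = 8002 fish * 2.639 kg = 21117.278 kg
Density = total biomass / volume = 21117.278 / 873 = 24.1893 kg/m^3

24.1893 kg/m^3


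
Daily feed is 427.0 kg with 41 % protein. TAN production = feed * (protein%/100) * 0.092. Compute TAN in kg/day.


Protein in feed = 427.0 * 41/100 = 175.07 kg/day
TAN = protein * 0.092 = 175.07 * 0.092 = 16.10644 kg/day

16.10644 kg/day


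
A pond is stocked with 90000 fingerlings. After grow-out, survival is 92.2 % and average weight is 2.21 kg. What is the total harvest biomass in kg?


Survivors = 90000 * 92.2/100 = 82980 fish
Harvest biomass = survivors * W_f = 82980 * 2.21 = 183385.8 kg

183385.8 kg


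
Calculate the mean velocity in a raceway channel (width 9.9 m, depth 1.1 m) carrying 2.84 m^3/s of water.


Cross-sectional area = W * d = 9.9 * 1.1 = 10.89 m^2
Velocity = Q / A = 2.84 / 10.89 = 0.26079 m/s

0.26079 m/s


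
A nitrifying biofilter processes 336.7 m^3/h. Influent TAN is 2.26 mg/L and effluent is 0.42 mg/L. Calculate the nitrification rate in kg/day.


Concentration drop: TAN_in - TAN_out = 2.26 - 0.42 = 1.84 mg/L
Hourly TAN removed = Q * dTAN = 336.7 m^3/h * 1.84 mg/L = 619.528 g/h  (m^3/h * mg/L = g/h)
Daily TAN removed = 619.528 * 24 = 14868.672 g/day
Convert to kg/day: 14868.672 / 1000 = 14.868672 kg/day

14.868672 kg/day


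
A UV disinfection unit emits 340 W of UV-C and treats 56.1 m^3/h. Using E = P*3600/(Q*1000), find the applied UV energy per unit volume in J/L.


Energy delivered per hour = 340 W * 3600 s = 1224000 J/h
Volume treated per hour = 56.1 m^3/h * 1000 = 56100 L/h
dose = 1224000 / 56100 = 21.8182 J/L

21.8182 J/L


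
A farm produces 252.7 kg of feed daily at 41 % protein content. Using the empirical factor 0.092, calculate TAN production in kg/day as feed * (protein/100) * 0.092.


Protein in feed = 252.7 * 41/100 = 103.607 kg/day
TAN = protein * 0.092 = 103.607 * 0.092 = 9.531844 kg/day

9.531844 kg/day


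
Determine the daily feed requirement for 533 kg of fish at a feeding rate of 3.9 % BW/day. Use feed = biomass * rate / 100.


Feeding rate fraction = 3.9% / 100 = 0.039
Daily feed = 533 kg * 0.039 = 20.787 kg/day

20.787 kg/day


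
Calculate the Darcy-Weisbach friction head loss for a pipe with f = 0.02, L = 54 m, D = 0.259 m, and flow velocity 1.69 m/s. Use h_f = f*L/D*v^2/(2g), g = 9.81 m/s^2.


v^2 = 1.69^2 = 2.8561 m^2/s^2
L/D = 54/0.259 = 208.49421
h_f = f*(L/D)*v^2/(2g) = 0.02 * 208.49421 * 2.8561 / 19.62 = 0.607014 m

0.607014 m


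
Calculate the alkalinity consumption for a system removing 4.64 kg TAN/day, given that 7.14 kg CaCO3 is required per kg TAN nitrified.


Alkalinity factor: 7.14 kg CaCO3 consumed per kg TAN nitrified
alk = 4.64 kg TAN * 7.14 = 33.1296 kg CaCO3/day

33.1296 kg CaCO3/day


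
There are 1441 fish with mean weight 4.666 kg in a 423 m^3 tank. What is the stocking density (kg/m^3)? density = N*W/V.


Total biomass = 1441 fish * 4.666 kg = 6723.706 kg
Density = total biomass / volume = 6723.706 / 423 = 15.8953 kg/m^3

15.8953 kg/m^3


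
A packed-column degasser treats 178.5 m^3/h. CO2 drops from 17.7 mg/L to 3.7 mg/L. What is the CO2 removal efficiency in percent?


CO2_out / CO2_in = 3.7 / 17.7 = 0.20903955
Fraction remaining = 0.20903955
efficiency = (1 - 0.20903955) * 100 = 79.096 %

79.096 %


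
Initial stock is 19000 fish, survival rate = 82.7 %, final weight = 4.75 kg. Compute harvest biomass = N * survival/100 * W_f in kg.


Survivors = 19000 * 82.7/100 = 15713 fish
Harvest biomass = survivors * W_f = 15713 * 4.75 = 74636.75 kg

74636.75 kg


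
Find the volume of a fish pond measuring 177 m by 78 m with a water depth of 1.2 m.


Base area = L * W = 177 * 78 = 13806 m^2
Volume = area * depth = 13806 * 1.2 = 16567.2 m^3

16567.2 m^3


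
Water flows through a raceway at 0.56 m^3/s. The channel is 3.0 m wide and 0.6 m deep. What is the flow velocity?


Cross-sectional area = W * d = 3.0 * 0.6 = 1.8 m^2
Velocity = Q / A = 0.56 / 1.8 = 0.311111 m/s

0.311111 m/s


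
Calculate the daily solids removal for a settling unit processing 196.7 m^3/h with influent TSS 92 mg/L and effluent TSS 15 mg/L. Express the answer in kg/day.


Concentration drop: TSS_in - TSS_out = 92 - 15 = 77 mg/L
Hourly solids removed = Q * dTSS = 196.7 m^3/h * 77 mg/L = 15145.9 g/h  (m^3/h * mg/L = g/h)
Daily solids removed = 15145.9 * 24 = 363501.6 g/day
Convert g to kg: 363501.6 / 1000 = 363.5016 kg/day

363.5016 kg/day


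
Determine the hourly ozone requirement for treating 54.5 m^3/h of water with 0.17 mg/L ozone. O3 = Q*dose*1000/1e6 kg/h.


O3 demand (mg/h) = Q * dose * 1000 = 54.5 * 0.17 * 1000 = 9265 mg/h
Convert mg to kg: 9265 / 1e6 = 0.009265 kg/h

0.009265 kg/h


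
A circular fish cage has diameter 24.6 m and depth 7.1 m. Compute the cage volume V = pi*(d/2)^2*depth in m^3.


r = d/2 = 24.6/2 = 12.3 m
Base area = pi*r^2 = pi*12.3^2 = 475.29155 m^2
Volume = 475.29155 * 7.1 = 3374.57 m^3

3374.57 m^3


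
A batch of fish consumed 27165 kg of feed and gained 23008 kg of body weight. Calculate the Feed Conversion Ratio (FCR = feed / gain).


FCR = feed consumed / weight gained
FCR = 27165 kg / 23008 kg = 1.18068

1.18068


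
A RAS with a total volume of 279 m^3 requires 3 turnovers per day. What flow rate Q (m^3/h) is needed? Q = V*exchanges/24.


Daily recirculation volume = 279 m^3 * 3 = 837 m^3/day
Flow rate Q = daily volume / 24 h = 837 / 24 = 34.875 m^3/h

34.875 m^3/h


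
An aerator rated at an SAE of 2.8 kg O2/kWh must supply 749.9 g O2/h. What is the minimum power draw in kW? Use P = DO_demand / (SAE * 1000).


SAE in g O2/kWh = 2.8 * 1000 = 2800 g/kWh
P = DO_demand / SAE_g = 749.9 / 2800 = 0.267821 kW

0.267821 kW


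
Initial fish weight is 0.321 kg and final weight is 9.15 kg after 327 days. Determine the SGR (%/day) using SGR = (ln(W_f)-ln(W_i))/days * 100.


ln(W_f) = ln(9.15) = 2.2137539
ln(W_i) = ln(0.321) = -1.1363142
ln(W_f) - ln(W_i) = 2.2137539 - -1.1363142 = 3.3500681
SGR = 3.3500681 / 327 * 100 = 1.02449 %/day

1.02449 %/day


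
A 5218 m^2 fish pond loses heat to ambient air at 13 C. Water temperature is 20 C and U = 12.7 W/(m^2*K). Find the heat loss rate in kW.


Temperature difference dT = 20 - 13 = 7 K
Heat loss (W) = U * A * dT = 12.7 * 5218 * 7 = 463880.2 W
Convert to kW: 463880.2 / 1000 = 463.8802 kW

463.8802 kW


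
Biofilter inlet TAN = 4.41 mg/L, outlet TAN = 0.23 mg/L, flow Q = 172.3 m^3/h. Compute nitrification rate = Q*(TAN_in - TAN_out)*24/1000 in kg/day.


Concentration drop: TAN_in - TAN_out = 4.41 - 0.23 = 4.18 mg/L
Hourly TAN removed = Q * dTAN = 172.3 m^3/h * 4.18 mg/L = 720.214 g/h  (m^3/h * mg/L = g/h)
Daily TAN removed = 720.214 * 24 = 17285.136 g/day
Convert to kg/day: 17285.136 / 1000 = 17.285136 kg/day

17.285136 kg/day


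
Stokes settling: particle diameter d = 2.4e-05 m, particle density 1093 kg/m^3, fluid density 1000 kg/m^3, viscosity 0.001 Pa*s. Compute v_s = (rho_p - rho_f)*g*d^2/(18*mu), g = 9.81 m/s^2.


Density difference: rho_p - rho_f = 1093 - 1000 = 93 kg/m^3
d^2 = (2.4e-05)^2 = 5.76e-10 m^2
Numerator = (rho_p - rho_f) * g * d^2 = 93 * 9.81 * 5.76e-10 = 5.2550208e-07
Denominator = 18 * mu = 18 * 0.001 = 0.018
v_s = 5.2550208e-07 / 0.018 = 2.91946e-05 m/s
Check: Re = rho_f * v_s * d / mu = 1000 * 2.91946e-05 * 2.4e-05 / 0.001 = 7.01e-04 < 1, so Stokes' law applies.

2.91946e-05 m/s


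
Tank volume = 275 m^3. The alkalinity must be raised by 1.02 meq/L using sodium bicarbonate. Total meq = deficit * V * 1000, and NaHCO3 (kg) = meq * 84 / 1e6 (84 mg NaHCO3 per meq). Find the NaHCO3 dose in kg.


Tank volume in L = 275 m^3 * 1000 = 275000 L
Total meq required = 1.02 meq/L * 275000 L = 280500 meq
NaHCO3 mass = 280500 meq * 84 mg/meq / 1e6 = 23.562 kg

23.562 kg


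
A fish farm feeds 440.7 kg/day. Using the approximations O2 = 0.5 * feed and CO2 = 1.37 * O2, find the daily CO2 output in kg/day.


O2 = 440.7 * 0.5 = 220.35
CO2 = 220.35 * 1.37 = 301.8795

301.8795 kg/day


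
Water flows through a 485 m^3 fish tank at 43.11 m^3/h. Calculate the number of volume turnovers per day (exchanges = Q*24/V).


Daily flow volume = 43.11 m^3/h * 24 h = 1034.64 m^3/day
Exchanges = daily flow / tank volume = 1034.64 / 485 = 2.13328 exchanges/day

2.13328 exchanges/day


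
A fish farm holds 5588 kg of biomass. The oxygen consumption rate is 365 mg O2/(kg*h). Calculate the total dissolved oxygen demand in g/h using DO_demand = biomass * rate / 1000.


Total O2 consumption (mg/h) = 5588 kg * 365 mg/(kg*h) = 2039620 mg/h
Convert to g/h: 2039620 / 1000 = 2039.62 g/h

2039.62 g/h


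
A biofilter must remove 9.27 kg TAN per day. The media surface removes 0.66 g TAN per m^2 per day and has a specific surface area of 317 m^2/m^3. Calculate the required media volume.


A = 9.27*1000 / 0.66 = 14045.455 m^2
V = 14045.455 / 317 = 44.3074

44.3074 m^3


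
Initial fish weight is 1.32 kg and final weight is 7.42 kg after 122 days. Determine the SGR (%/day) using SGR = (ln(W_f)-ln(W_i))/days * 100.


ln(W_f) = ln(7.42) = 2.0041791
ln(W_i) = ln(1.32) = 0.27763174
ln(W_f) - ln(W_i) = 2.0041791 - 0.27763174 = 1.7265474
SGR = 1.7265474 / 122 * 100 = 1.4152 %/day

1.4152 %/day


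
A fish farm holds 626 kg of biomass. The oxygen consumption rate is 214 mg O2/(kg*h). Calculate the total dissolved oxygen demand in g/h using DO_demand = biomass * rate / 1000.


Total O2 consumption (mg/h) = 626 kg * 214 mg/(kg*h) = 133964 mg/h
Convert to g/h: 133964 / 1000 = 133.964 g/h

133.964 g/h


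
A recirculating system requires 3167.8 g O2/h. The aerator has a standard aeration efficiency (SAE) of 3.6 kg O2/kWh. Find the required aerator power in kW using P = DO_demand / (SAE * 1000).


SAE in g O2/kWh = 3.6 * 1000 = 3600 g/kWh
P = DO_demand / SAE_g = 3167.8 / 3600 = 0.879944 kW

0.879944 kW


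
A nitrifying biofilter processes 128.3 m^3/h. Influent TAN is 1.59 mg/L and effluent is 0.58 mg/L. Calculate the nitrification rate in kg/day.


Concentration drop: TAN_in - TAN_out = 1.59 - 0.58 = 1.01 mg/L
Hourly TAN removed = Q * dTAN = 128.3 m^3/h * 1.01 mg/L = 129.583 g/h  (m^3/h * mg/L = g/h)
Daily TAN removed = 129.583 * 24 = 3109.992 g/day
Convert to kg/day: 3109.992 / 1000 = 3.109992 kg/day

3.109992 kg/day


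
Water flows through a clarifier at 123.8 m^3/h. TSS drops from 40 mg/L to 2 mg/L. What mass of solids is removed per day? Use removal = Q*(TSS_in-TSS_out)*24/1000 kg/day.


Concentration drop: TSS_in - TSS_out = 40 - 2 = 38 mg/L
Hourly solids removed = Q * dTSS = 123.8 m^3/h * 38 mg/L = 4704.4 g/h  (m^3/h * mg/L = g/h)
Daily solids removed = 4704.4 * 24 = 112905.6 g/day
Convert g to kg: 112905.6 / 1000 = 112.9056 kg/day

112.9056 kg/day


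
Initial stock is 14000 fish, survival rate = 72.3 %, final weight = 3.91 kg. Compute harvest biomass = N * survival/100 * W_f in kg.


Survivors = 14000 * 72.3/100 = 10122 fish
Harvest biomass = survivors * W_f = 10122 * 3.91 = 39577.02 kg

39577.02 kg


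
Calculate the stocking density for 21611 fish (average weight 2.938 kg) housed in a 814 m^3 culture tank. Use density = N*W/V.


Total biomass = 21611 fish * 2.938 kg = 63493.118 kg
Density = total biomass / volume = 63493.118 / 814 = 78.0014 kg/m^3

78.0014 kg/m^3


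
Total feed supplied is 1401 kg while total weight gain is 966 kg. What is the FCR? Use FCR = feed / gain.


FCR = feed consumed / weight gained
FCR = 1401 kg / 966 kg = 1.45031

1.45031


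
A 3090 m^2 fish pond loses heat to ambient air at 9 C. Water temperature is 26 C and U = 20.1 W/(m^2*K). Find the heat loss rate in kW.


Temperature difference dT = 26 - 9 = 17 K
Heat loss (W) = U * A * dT = 20.1 * 3090 * 17 = 1055853 W
Convert to kW: 1055853 / 1000 = 1055.853 kW

1055.853 kW


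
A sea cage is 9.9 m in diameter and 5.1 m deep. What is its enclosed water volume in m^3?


r = d/2 = 9.9/2 = 4.95 m
Base area = pi*r^2 = pi*4.95^2 = 76.976874 m^2
Volume = 76.976874 * 5.1 = 392.582 m^3

392.582 m^3


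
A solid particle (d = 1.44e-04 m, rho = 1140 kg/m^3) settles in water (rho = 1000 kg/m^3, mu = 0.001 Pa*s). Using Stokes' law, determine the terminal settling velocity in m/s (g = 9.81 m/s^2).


Density difference: rho_p - rho_f = 1140 - 1000 = 140 kg/m^3
d^2 = (1.44e-04)^2 = 2.0736e-08 m^2
Numerator = (rho_p - rho_f) * g * d^2 = 140 * 9.81 * 2.0736e-08 = 2.8478822e-05
Denominator = 18 * mu = 18 * 0.001 = 0.018
v_s = 2.8478822e-05 / 0.018 = 0.00158216 m/s
Check: Re = rho_f * v_s * d / mu = 1000 * 0.00158216 * 1.44e-04 / 0.001 = 0.228 < 1, so Stokes' law applies.

0.00158216 m/s


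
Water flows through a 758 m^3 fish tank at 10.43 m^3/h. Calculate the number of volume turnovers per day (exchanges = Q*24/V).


Daily flow volume = 10.43 m^3/h * 24 h = 250.32 m^3/day
Exchanges = daily flow / tank volume = 250.32 / 758 = 0.330237 exchanges/day

0.330237 exchanges/day


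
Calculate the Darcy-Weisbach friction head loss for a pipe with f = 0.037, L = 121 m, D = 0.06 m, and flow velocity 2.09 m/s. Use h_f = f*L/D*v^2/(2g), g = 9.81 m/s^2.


v^2 = 2.09^2 = 4.3681 m^2/s^2
L/D = 121/0.06 = 2016.6667
h_f = f*(L/D)*v^2/(2g) = 0.037 * 2016.6667 * 4.3681 / 19.62 = 16.6123 m

16.6123 m


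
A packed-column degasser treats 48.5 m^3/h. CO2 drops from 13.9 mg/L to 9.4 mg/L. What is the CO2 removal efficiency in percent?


CO2_out / CO2_in = 9.4 / 13.9 = 0.67625899
Fraction remaining = 0.67625899
efficiency = (1 - 0.67625899) * 100 = 32.3741 %

32.3741 %


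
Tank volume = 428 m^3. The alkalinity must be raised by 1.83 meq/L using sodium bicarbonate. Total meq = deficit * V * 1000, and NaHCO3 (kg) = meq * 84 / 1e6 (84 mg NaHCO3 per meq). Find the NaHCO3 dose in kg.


Tank volume in L = 428 m^3 * 1000 = 428000 L
Total meq required = 1.83 meq/L * 428000 L = 783240 meq
NaHCO3 mass = 783240 meq * 84 mg/meq / 1e6 = 65.7922 kg

65.7922 kg


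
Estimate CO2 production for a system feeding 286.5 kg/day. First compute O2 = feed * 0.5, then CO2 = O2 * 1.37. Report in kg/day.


O2 = 286.5 * 0.5 = 143.25
CO2 = 143.25 * 1.37 = 196.2525

196.2525 kg/day


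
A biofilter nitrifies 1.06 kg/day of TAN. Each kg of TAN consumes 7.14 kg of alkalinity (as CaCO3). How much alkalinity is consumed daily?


Alkalinity factor: 7.14 kg CaCO3 consumed per kg TAN nitrified
alk = 1.06 kg TAN * 7.14 = 7.5684 kg CaCO3/day

7.5684 kg CaCO3/day


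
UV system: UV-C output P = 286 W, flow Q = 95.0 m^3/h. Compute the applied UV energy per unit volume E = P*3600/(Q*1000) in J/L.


Energy delivered per hour = 286 W * 3600 s = 1029600 J/h
Volume treated per hour = 95.0 m^3/h * 1000 = 95000 L/h
dose = 1029600 / 95000 = 10.8379 J/L

10.8379 J/L


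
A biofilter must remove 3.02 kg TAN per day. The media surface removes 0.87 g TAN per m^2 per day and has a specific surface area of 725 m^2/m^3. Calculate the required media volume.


A = 3.02*1000 / 0.87 = 3471.2644 m^2
V = 3471.2644 / 725 = 4.78795

4.78795 m^3


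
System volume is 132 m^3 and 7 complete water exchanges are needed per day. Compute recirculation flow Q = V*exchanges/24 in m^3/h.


Daily recirculation volume = 132 m^3 * 7 = 924 m^3/day
Flow rate Q = daily volume / 24 h = 924 / 24 = 38.5 m^3/h

38.5 m^3/h


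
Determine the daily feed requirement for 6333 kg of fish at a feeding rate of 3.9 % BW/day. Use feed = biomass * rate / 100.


Feeding rate fraction = 3.9% / 100 = 0.039
Daily feed = 6333 kg * 0.039 = 246.987 kg/day

246.987 kg/day


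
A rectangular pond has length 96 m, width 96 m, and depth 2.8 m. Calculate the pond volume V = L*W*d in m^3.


Base area = L * W = 96 * 96 = 9216 m^2
Volume = area * depth = 9216 * 2.8 = 25804.8 m^3

25804.8 m^3


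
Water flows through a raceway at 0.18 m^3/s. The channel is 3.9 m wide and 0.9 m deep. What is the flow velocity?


Cross-sectional area = W * d = 3.9 * 0.9 = 3.51 m^2
Velocity = Q / A = 0.18 / 3.51 = 0.0512821 m/s

0.0512821 m/s


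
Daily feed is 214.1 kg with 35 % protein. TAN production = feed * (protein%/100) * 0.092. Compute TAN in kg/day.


Protein in feed = 214.1 * 35/100 = 74.935 kg/day
TAN = protein * 0.092 = 74.935 * 0.092 = 6.89402 kg/day

6.89402 kg/day


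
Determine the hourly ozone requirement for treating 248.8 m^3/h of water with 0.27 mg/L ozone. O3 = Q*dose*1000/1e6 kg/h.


O3 demand (mg/h) = Q * dose * 1000 = 248.8 * 0.27 * 1000 = 67176 mg/h
Convert mg to kg: 67176 / 1e6 = 0.067176 kg/h

0.067176 kg/h


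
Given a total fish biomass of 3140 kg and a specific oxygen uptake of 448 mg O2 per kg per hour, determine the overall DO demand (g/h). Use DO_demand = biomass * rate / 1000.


Total O2 consumption (mg/h) = 3140 kg * 448 mg/(kg*h) = 1406720 mg/h
Convert to g/h: 1406720 / 1000 = 1406.72 g/h

1406.72 g/h


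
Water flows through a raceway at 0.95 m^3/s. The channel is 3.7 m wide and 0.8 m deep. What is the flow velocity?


Cross-sectional area = W * d = 3.7 * 0.8 = 2.96 m^2
Velocity = Q / A = 0.95 / 2.96 = 0.320946 m/s

0.320946 m/s


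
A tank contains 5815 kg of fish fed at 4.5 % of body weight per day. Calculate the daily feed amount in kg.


Feeding rate fraction = 4.5% / 100 = 0.045
Daily feed = 5815 kg * 0.045 = 261.675 kg/day

261.675 kg/day


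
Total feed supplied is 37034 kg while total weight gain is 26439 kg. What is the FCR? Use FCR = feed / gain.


FCR = feed consumed / weight gained
FCR = 37034 kg / 26439 kg = 1.40073

1.40073


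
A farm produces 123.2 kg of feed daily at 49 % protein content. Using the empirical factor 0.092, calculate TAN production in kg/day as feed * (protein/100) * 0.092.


Protein in feed = 123.2 * 49/100 = 60.368 kg/day
TAN = protein * 0.092 = 60.368 * 0.092 = 5.553856 kg/day

5.553856 kg/day


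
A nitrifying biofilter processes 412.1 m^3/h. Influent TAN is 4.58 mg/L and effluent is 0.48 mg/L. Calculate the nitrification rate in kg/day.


Concentration drop: TAN_in - TAN_out = 4.58 - 0.48 = 4.1 mg/L
Hourly TAN removed = Q * dTAN = 412.1 m^3/h * 4.1 mg/L = 1689.61 g/h  (m^3/h * mg/L = g/h)
Daily TAN removed = 1689.61 * 24 = 40550.64 g/day
Convert to kg/day: 40550.64 / 1000 = 40.55064 kg/day

40.55064 kg/day


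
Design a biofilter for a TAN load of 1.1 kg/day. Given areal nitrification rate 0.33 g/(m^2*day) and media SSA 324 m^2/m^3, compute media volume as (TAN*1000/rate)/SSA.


A = 1.1*1000 / 0.33 = 3333.3333 m^2
V = 3333.3333 / 324 = 10.2881

10.2881 m^3


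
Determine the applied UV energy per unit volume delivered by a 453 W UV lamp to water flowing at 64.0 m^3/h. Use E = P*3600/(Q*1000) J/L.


Energy delivered per hour = 453 W * 3600 s = 1630800 J/h
Volume treated per hour = 64.0 m^3/h * 1000 = 64000 L/h
dose = 1630800 / 64000 = 25.4812 J/L

25.4812 J/L


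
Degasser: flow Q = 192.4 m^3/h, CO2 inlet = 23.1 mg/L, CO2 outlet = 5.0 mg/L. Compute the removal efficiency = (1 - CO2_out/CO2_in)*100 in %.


CO2_out / CO2_in = 5.0 / 23.1 = 0.21645022
Fraction remaining = 0.21645022
efficiency = (1 - 0.21645022) * 100 = 78.355 %

78.355 %


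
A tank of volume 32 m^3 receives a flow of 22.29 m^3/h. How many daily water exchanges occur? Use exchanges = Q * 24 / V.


Daily flow volume = 22.29 m^3/h * 24 h = 534.96 m^3/day
Exchanges = daily flow / tank volume = 534.96 / 32 = 16.7175 exchanges/day

16.7175 exchanges/day


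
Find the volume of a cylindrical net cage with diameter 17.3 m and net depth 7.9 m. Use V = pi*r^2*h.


r = d/2 = 17.3/2 = 8.65 m
Base area = pi*r^2 = pi*8.65^2 = 235.06182 m^2
Volume = 235.06182 * 7.9 = 1856.99 m^3

1856.99 m^3


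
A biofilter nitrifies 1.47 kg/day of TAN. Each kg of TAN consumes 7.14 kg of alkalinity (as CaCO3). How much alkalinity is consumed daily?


Alkalinity factor: 7.14 kg CaCO3 consumed per kg TAN nitrified
alk = 1.47 kg TAN * 7.14 = 10.4958 kg CaCO3/day

10.4958 kg CaCO3/day


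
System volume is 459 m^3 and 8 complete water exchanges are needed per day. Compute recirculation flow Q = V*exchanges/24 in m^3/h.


Daily recirculation volume = 459 m^3 * 8 = 3672 m^3/day
Flow rate Q = daily volume / 24 h = 3672 / 24 = 153 m^3/h

153 m^3/h


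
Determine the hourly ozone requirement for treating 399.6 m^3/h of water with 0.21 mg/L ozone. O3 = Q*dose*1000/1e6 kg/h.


O3 demand (mg/h) = Q * dose * 1000 = 399.6 * 0.21 * 1000 = 83916 mg/h
Convert mg to kg: 83916 / 1e6 = 0.083916 kg/h

0.083916 kg/h


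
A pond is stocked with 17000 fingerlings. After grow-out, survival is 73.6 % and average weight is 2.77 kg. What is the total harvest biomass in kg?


Survivors = 17000 * 73.6/100 = 12512 fish
Harvest biomass = survivors * W_f = 12512 * 2.77 = 34658.24 kg

34658.24 kg


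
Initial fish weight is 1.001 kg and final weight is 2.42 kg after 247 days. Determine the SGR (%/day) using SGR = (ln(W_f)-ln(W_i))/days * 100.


ln(W_f) = ln(2.42) = 0.88376754
ln(W_i) = ln(1.001) = 9.9950033e-04
ln(W_f) - ln(W_i) = 0.88376754 - 9.9950033e-04 = 0.88276804
SGR = 0.88276804 / 247 * 100 = 0.357396 %/day

0.357396 %/day


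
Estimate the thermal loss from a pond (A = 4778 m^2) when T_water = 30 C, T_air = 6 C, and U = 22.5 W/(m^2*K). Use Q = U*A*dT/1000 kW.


Temperature difference dT = 30 - 6 = 24 K
Heat loss (W) = U * A * dT = 22.5 * 4778 * 24 = 2580120 W
Convert to kW: 2580120 / 1000 = 2580.12 kW

2580.12 kW


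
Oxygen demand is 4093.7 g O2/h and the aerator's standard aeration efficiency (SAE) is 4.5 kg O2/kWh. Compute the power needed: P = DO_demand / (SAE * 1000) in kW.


SAE in g O2/kWh = 4.5 * 1000 = 4500 g/kWh
P = DO_demand / SAE_g = 4093.7 / 4500 = 0.909711 kW

0.909711 kW


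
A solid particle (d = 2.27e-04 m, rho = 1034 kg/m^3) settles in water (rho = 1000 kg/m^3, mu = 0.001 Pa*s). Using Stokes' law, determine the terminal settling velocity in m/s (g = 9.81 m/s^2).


Density difference: rho_p - rho_f = 1034 - 1000 = 34 kg/m^3
d^2 = (2.27e-04)^2 = 5.1529e-08 m^2
Numerator = (rho_p - rho_f) * g * d^2 = 34 * 9.81 * 5.1529e-08 = 1.7186983e-05
Denominator = 18 * mu = 18 * 0.001 = 0.018
v_s = 1.7186983e-05 / 0.018 = 9.54832e-04 m/s
Check: Re = rho_f * v_s * d / mu = 1000 * 9.54832e-04 * 2.27e-04 / 0.001 = 0.217 < 1, so Stokes' law applies.

9.54832e-04 m/s


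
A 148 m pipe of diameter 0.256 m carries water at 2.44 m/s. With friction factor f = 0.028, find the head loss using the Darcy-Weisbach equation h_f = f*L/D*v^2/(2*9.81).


v^2 = 2.44^2 = 5.9536 m^2/s^2
L/D = 148/0.256 = 578.125
h_f = f*(L/D)*v^2/(2g) = 0.028 * 578.125 * 5.9536 / 19.62 = 4.91202 m

4.91202 m


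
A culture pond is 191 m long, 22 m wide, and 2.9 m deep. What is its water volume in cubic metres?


Base area = L * W = 191 * 22 = 4202 m^2
Volume = area * depth = 4202 * 2.9 = 12185.8 m^3

12185.8 m^3


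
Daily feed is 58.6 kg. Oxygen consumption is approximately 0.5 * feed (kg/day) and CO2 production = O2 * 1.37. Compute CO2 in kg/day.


O2 = 58.6 * 0.5 = 29.3
CO2 = 29.3 * 1.37 = 40.141

40.141 kg/day


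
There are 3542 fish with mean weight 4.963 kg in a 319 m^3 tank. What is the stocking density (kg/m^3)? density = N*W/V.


Total biomass = 3542 fish * 4.963 kg = 17578.946 kg
Density = total biomass / volume = 17578.946 / 319 = 55.1064 kg/m^3

55.1064 kg/m^3


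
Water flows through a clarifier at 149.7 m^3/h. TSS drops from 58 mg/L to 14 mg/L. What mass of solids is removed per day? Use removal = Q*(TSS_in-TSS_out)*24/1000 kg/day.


Concentration drop: TSS_in - TSS_out = 58 - 14 = 44 mg/L
Hourly solids removed = Q * dTSS = 149.7 m^3/h * 44 mg/L = 6586.8 g/h  (m^3/h * mg/L = g/h)
Daily solids removed = 6586.8 * 24 = 158083.2 g/day
Convert g to kg: 158083.2 / 1000 = 158.0832 kg/day

158.0832 kg/day


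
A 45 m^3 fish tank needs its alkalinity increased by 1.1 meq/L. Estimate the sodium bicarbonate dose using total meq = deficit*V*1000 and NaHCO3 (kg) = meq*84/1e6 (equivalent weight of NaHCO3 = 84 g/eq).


Tank volume in L = 45 m^3 * 1000 = 45000 L
Total meq required = 1.1 meq/L * 45000 L = 49500 meq
NaHCO3 mass = 49500 meq * 84 mg/meq / 1e6 = 4.158 kg

4.158 kg


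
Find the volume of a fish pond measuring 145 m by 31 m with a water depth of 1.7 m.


Base area = L * W = 145 * 31 = 4495 m^2
Volume = area * depth = 4495 * 1.7 = 7641.5 m^3

7641.5 m^3


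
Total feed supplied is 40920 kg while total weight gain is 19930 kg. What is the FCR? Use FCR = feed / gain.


FCR = feed consumed / weight gained
FCR = 40920 kg / 19930 kg = 2.05319

2.05319


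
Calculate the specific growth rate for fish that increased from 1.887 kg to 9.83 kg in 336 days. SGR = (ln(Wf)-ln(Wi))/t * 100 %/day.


ln(W_f) = ln(9.83) = 2.2854389
ln(W_i) = ln(1.887) = 0.63498827
ln(W_f) - ln(W_i) = 2.2854389 - 0.63498827 = 1.6504506
SGR = 1.6504506 / 336 * 100 = 0.491206 %/day

0.491206 %/day


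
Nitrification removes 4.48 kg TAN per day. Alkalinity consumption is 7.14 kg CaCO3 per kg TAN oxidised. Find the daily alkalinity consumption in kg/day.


Alkalinity factor: 7.14 kg CaCO3 consumed per kg TAN nitrified
alk = 4.48 kg TAN * 7.14 = 31.9872 kg CaCO3/day

31.9872 kg CaCO3/day


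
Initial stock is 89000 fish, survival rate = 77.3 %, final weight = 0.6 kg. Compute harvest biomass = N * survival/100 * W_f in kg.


Survivors = 89000 * 77.3/100 = 68797 fish
Harvest biomass = survivors * W_f = 68797 * 0.6 = 41278.2 kg

41278.2 kg


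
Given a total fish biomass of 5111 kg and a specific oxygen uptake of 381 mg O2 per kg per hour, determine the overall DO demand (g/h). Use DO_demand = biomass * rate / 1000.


Total O2 consumption (mg/h) = 5111 kg * 381 mg/(kg*h) = 1947291 mg/h
Convert to g/h: 1947291 / 1000 = 1947.291 g/h

1947.291 g/h


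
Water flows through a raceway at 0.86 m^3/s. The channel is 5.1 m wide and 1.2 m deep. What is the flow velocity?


Cross-sectional area = W * d = 5.1 * 1.2 = 6.12 m^2
Velocity = Q / A = 0.86 / 6.12 = 0.140523 m/s

0.140523 m/s


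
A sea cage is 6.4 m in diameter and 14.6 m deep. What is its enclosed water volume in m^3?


r = d/2 = 6.4/2 = 3.2 m
Base area = pi*r^2 = pi*3.2^2 = 32.169909 m^2
Volume = 32.169909 * 14.6 = 469.681 m^3

469.681 m^3


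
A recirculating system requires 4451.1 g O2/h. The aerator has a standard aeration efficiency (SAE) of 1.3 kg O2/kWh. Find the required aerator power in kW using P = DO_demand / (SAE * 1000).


SAE in g O2/kWh = 1.3 * 1000 = 1300 g/kWh
P = DO_demand / SAE_g = 4451.1 / 1300 = 3.42392 kW

3.42392 kW


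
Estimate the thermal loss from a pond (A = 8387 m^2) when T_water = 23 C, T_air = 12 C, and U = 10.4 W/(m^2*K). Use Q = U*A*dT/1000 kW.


Temperature difference dT = 23 - 12 = 11 K
Heat loss (W) = U * A * dT = 10.4 * 8387 * 11 = 959472.8 W
Convert to kW: 959472.8 / 1000 = 959.4728 kW

959.4728 kW


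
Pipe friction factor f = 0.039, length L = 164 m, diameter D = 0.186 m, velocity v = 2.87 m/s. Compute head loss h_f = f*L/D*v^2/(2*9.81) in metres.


v^2 = 2.87^2 = 8.2369 m^2/s^2
L/D = 164/0.186 = 881.72043
h_f = f*(L/D)*v^2/(2g) = 0.039 * 881.72043 * 8.2369 / 19.62 = 14.4364 m

14.4364 m


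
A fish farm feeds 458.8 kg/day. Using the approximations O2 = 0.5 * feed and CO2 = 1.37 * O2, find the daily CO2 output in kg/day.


O2 = 458.8 * 0.5 = 229.4
CO2 = 229.4 * 1.37 = 314.278

314.278 kg/day


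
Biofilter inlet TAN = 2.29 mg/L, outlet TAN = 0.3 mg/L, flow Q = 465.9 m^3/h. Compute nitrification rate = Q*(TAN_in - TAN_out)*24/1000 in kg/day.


Concentration drop: TAN_in - TAN_out = 2.29 - 0.3 = 1.99 mg/L
Hourly TAN removed = Q * dTAN = 465.9 m^3/h * 1.99 mg/L = 927.141 g/h  (m^3/h * mg/L = g/h)
Daily TAN removed = 927.141 * 24 = 22251.384 g/day
Convert to kg/day: 22251.384 / 1000 = 22.251384 kg/day

22.251384 kg/day


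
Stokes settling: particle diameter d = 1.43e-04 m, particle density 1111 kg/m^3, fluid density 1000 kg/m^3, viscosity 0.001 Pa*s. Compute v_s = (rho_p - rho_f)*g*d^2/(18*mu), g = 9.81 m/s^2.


Density difference: rho_p - rho_f = 1111 - 1000 = 111 kg/m^3
d^2 = (1.43e-04)^2 = 2.0449e-08 m^2
Numerator = (rho_p - rho_f) * g * d^2 = 111 * 9.81 * 2.0449e-08 = 2.2267121e-05
Denominator = 18 * mu = 18 * 0.001 = 0.018
v_s = 2.2267121e-05 / 0.018 = 0.00123706 m/s
Check: Re = rho_f * v_s * d / mu = 1000 * 0.00123706 * 1.43e-04 / 0.001 = 0.177 < 1, so Stokes' law applies.

0.00123706 m/s


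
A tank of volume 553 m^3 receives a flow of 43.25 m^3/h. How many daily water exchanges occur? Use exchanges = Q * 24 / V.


Daily flow volume = 43.25 m^3/h * 24 h = 1038 m^3/day
Exchanges = daily flow / tank volume = 1038 / 553 = 1.87703 exchanges/day

1.87703 exchanges/day


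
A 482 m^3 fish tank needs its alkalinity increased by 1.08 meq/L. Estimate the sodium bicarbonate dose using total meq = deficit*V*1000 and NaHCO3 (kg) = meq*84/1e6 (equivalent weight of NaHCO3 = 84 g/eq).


Tank volume in L = 482 m^3 * 1000 = 482000 L
Total meq required = 1.08 meq/L * 482000 L = 520560 meq
NaHCO3 mass = 520560 meq * 84 mg/meq / 1e6 = 43.727 kg

43.727 kg


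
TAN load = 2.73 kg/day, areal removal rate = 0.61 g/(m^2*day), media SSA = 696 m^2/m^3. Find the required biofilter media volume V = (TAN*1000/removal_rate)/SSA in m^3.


A = 2.73*1000 / 0.61 = 4475.4098 m^2
V = 4475.4098 / 696 = 6.43019

6.43019 m^3


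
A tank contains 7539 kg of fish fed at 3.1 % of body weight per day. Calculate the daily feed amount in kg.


Feeding rate fraction = 3.1% / 100 = 0.031
Daily feed = 7539 kg * 0.031 = 233.709 kg/day

233.709 kg/day
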